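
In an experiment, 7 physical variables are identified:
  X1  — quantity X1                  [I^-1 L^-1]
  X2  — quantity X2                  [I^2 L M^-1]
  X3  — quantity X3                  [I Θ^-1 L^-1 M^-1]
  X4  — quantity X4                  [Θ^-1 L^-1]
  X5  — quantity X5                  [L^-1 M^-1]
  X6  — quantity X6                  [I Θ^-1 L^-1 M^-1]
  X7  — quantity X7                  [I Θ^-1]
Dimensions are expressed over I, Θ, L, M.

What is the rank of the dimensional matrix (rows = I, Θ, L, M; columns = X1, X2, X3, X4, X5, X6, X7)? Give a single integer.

Exponent matrix [I,Θ,L,M] × [X1,X2,X3,X4,X5,X6,X7]:
  I: [-1  2  1  0  0  1  1]
  Θ: [ 0  0 -1 -1  0 -1 -1]
  L: [-1  1 -1 -1 -1 -1  0]
  M: [ 0 -1 -1  0 -1 -1  0]
RREF → pivots at {X1,X2,X3} ⇒ r = 3

3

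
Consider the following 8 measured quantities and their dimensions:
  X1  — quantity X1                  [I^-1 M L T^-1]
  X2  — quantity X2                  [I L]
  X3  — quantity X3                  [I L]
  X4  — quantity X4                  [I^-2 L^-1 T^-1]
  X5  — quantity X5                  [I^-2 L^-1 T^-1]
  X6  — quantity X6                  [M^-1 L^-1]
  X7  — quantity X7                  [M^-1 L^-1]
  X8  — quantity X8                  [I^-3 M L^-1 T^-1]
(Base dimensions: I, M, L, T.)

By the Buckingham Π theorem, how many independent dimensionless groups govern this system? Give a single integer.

5

Write exponents as rows I,M,L,T / cols X1,X2,X3,X4,X5,X6,X7,X8:
  I: [-1  1  1 -2 -2  0  0 -3]
  M: [ 1  0  0  0  0 -1 -1  1]
  L: [ 1  1  1 -1 -1 -1 -1 -1]
  T: [-1  0  0 -1 -1  0  0 -1]
RREF → pivots at {X1,X2,X4} ⇒ r = 3
Π count = n − r = 8 − 3 = 5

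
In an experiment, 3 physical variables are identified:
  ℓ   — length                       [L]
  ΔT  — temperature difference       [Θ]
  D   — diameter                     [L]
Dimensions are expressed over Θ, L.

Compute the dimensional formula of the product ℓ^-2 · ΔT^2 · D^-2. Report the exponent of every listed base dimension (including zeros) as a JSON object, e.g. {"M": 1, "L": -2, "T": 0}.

{"Θ": 2, "L": -4}

Write exponents as rows Θ,L / cols ℓ,ΔT,D:
  Θ: [ 0  1  0]
  L: [ 1  0  1]
  [Θ]: (-2)·0+(2)·1+(-2)·0 = 2
  [L]: (-2)·1+(2)·0+(-2)·1 = -4
⇒ Θ^2 L^-4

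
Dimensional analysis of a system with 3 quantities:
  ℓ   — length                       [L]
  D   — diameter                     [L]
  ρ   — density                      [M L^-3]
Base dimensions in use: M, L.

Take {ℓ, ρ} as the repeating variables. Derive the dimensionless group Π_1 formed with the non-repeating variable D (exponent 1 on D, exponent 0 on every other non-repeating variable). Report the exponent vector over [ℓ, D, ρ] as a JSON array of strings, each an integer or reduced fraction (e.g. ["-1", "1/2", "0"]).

["-1", "1", "0"]

Dimensional matrix (M×L by ℓ×D×ρ):
  M: [ 0  0  1]
  L: [ 1  1 -3]
RREF → pivots at {ℓ,ρ} ⇒ r = 2
Repeat: ℓ,ρ; free: D
RREF:
  r0: [   1    1    0]
  r1: [   0    0    1]
Fix exponent of D at 1; solve each RREF row for its pivot's exponent:
  r0: exp(ℓ) + (1)·1 = 0 ⇒ exp(ℓ) = -1
  r1: exp(ρ) + (0)·1 = 0 ⇒ exp(ρ) = 0
Π_1 = ℓ^-1 · D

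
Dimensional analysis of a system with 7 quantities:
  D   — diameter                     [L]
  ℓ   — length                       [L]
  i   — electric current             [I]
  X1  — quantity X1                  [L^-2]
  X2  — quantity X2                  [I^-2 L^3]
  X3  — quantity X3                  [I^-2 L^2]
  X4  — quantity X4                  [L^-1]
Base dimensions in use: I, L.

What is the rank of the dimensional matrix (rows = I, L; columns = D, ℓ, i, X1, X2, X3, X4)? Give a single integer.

Dimensional matrix (I×L by D×ℓ×i×X1×X2×X3×X4):
  I: [ 0  0  1  0 -2 -2  0]
  L: [ 1  1  0 -2  3  2 -1]
RREF → pivots at {D,i} ⇒ r = 2

2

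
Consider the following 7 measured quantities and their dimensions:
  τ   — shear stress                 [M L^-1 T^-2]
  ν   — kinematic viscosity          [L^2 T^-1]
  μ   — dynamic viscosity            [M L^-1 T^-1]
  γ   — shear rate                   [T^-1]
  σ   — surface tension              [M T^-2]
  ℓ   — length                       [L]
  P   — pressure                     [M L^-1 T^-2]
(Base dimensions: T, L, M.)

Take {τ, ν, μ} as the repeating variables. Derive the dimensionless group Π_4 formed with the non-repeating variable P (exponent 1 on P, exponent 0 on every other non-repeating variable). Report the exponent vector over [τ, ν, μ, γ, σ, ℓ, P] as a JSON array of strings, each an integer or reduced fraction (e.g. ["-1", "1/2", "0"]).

Write exponents as rows T,L,M / cols τ,ν,μ,γ,σ,ℓ,P:
  T: [-2 -1 -1 -1 -2  0 -2]
  L: [-1  2 -1  0  0  1 -1]
  M: [ 1  0  1  0  1  0  1]
RREF → pivots at {τ,ν,μ} ⇒ r = 3
Pivot set = {τ,ν,μ}, free = {γ,σ,ℓ,P}
RREF:
  r0: [   1    0    0    1  1/2 -1/2    1]
  r1: [   0    1    0    0  1/2  1/2    0]
  r2: [   0    0    1   -1  1/2  1/2    0]
Fix exponent of P at 1, γ at 0, σ at 0, ℓ at 0; solve each RREF row for its pivot's exponent:
  r0: exp(τ) + (1)·1 = 0 ⇒ exp(τ) = -1
  r1: exp(ν) + (0)·1 = 0 ⇒ exp(ν) = 0
  r2: exp(μ) + (0)·1 = 0 ⇒ exp(μ) = 0
Π_4 = τ^-1 · P

["-1", "0", "0", "0", "0", "0", "1"]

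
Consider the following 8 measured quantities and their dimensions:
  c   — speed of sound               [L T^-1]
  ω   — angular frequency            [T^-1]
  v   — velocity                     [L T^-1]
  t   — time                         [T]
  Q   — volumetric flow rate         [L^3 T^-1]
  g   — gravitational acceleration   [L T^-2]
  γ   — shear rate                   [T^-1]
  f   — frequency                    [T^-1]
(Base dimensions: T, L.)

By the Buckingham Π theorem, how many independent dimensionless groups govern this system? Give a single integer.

Exponent matrix [T,L] × [c,ω,v,t,Q,g,γ,f]:
  T: [-1 -1 -1  1 -1 -2 -1 -1]
  L: [ 1  0  1  0  3  1  0  0]
Row reduction gives pivot columns c,ω; rank = 2
n=8, r=2 ⇒ 6 dimensionless groups

6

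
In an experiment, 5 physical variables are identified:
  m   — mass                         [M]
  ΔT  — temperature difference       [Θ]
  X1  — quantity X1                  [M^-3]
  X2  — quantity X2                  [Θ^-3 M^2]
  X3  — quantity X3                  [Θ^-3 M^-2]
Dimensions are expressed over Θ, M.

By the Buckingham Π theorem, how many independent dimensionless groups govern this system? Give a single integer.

Write exponents as rows Θ,M / cols m,ΔT,X1,X2,X3:
  Θ: [ 0  1  0 -3 -3]
  M: [ 1  0 -3  2 -2]
Row reduction gives pivot columns m,ΔT; rank = 2
5 vars − rank 2 = 3 Π groups

3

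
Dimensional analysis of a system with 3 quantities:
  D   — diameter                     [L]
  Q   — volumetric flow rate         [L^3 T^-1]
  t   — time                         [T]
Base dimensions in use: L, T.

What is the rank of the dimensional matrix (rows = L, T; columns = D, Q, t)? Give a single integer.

2

Dimensional matrix (L×T by D×Q×t):
  L: [ 1  3  0]
  T: [ 0 -1  1]
Row reduction gives pivot columns D,Q; rank = 2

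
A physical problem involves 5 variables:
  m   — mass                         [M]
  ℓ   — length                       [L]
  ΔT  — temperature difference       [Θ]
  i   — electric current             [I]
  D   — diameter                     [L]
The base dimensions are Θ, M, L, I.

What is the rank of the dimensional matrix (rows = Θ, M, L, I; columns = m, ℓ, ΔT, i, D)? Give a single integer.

4

Dimensional matrix (Θ×M×L×I by m×ℓ×ΔT×i×D):
  Θ: [ 0  0  1  0  0]
  M: [ 1  0  0  0  0]
  L: [ 0  1  0  0  1]
  I: [ 0  0  0  1  0]
Echelon form has 4 nonzero rows (pivots: m,ℓ,ΔT,i)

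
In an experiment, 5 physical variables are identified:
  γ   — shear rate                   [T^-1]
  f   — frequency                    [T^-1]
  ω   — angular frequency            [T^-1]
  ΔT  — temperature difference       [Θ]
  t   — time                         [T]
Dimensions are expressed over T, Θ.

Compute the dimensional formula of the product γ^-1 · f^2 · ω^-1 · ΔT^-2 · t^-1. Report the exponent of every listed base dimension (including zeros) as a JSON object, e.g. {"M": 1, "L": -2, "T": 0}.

{"T": -1, "Θ": -2}

Exponent matrix [T,Θ] × [γ,f,ω,ΔT,t]:
  T: [-1 -1 -1  0  1]
  Θ: [ 0  0  0  1  0]
  [T]: (-1)·-1+(2)·-1+(-1)·-1+(-2)·0+(-1)·1 = -1
  [Θ]: (-1)·0+(2)·0+(-1)·0+(-2)·1+(-1)·0 = -2
⇒ T^-1 Θ^-2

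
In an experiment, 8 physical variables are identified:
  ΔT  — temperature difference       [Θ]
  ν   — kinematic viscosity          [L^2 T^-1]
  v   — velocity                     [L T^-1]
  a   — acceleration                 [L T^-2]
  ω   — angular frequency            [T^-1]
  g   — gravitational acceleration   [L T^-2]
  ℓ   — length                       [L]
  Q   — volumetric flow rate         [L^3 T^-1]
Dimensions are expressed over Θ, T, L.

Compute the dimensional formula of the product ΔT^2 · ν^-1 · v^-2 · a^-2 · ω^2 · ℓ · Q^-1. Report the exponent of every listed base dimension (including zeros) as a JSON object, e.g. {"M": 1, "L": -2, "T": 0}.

Write exponents as rows Θ,T,L / cols ΔT,ν,v,a,ω,g,ℓ,Q:
  Θ: [ 1  0  0  0  0  0  0  0]
  T: [ 0 -1 -1 -2 -1 -2  0 -1]
  L: [ 0  2  1  1  0  1  1  3]
  [Θ]: (2)·1+(-1)·0+(-2)·0+(-2)·0+(2)·0+(1)·0+(-1)·0 = 2
  [T]: (2)·0+(-1)·-1+(-2)·-1+(-2)·-2+(2)·-1+(1)·0+(-1)·-1 = 6
  [L]: (2)·0+(-1)·2+(-2)·1+(-2)·1+(2)·0+(1)·1+(-1)·3 = -8
⇒ Θ^2 T^6 L^-8

{"Θ": 2, "T": 6, "L": -8}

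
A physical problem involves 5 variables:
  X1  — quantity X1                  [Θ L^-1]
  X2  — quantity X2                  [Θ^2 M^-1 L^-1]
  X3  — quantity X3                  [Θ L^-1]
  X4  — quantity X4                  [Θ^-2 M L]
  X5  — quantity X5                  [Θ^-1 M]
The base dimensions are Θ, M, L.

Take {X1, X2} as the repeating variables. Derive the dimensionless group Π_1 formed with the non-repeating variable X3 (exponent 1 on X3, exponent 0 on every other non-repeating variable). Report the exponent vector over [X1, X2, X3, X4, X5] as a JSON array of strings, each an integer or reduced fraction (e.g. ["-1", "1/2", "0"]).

["-1", "0", "1", "0", "0"]

Exponent matrix [Θ,M,L] × [X1,X2,X3,X4,X5]:
  Θ: [ 1  2  1 -2 -1]
  M: [ 0 -1  0  1  1]
  L: [-1 -1 -1  1  0]
Echelon form has 2 nonzero rows (pivots: X1,X2)
Repeat: X1,X2; free: X3,X4,X5
RREF:
  r0: [   1    0    1    0    1]
  r1: [   0    1    0   -1   -1]
  r2: [   0    0    0    0    0]
Fix exponent of X3 at 1, X4 at 0, X5 at 0; solve each RREF row for its pivot's exponent:
  r0: exp(X1) + (1)·1 = 0 ⇒ exp(X1) = -1
  r1: exp(X2) + (0)·1 = 0 ⇒ exp(X2) = 0
Π_1 = X1^-1 · X3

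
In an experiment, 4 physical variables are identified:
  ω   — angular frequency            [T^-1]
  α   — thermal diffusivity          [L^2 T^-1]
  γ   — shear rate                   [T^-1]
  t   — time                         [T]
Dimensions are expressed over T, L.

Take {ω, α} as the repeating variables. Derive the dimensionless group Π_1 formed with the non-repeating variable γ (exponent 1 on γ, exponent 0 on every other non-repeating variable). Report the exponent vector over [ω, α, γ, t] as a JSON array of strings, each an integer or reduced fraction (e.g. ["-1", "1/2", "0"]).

Exponent matrix [T,L] × [ω,α,γ,t]:
  T: [-1 -1 -1  1]
  L: [ 0  2  0  0]
Echelon form has 2 nonzero rows (pivots: ω,α)
Pivot set = {ω,α}, free = {γ,t}
RREF:
  r0: [   1    0    1   -1]
  r1: [   0    1    0    0]
Fix exponent of γ at 1, t at 0; solve each RREF row for its pivot's exponent:
  r0: exp(ω) + (1)·1 = 0 ⇒ exp(ω) = -1
  r1: exp(α) + (0)·1 = 0 ⇒ exp(α) = 0
Π_1 = ω^-1 · γ

["-1", "0", "1", "0"]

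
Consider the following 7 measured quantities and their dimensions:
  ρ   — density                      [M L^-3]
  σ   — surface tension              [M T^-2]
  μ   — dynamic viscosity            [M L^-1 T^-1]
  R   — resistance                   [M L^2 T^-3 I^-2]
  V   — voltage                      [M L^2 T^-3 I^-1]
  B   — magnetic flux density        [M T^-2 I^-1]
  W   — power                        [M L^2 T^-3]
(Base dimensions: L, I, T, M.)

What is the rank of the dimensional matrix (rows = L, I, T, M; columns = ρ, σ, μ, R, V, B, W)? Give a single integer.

4

Dimensional matrix (L×I×T×M by ρ×σ×μ×R×V×B×W):
  L: [-3  0 -1  2  2  0  2]
  I: [ 0  0  0 -2 -1 -1  0]
  T: [ 0 -2 -1 -3 -3 -2 -3]
  M: [ 1  1  1  1  1  1  1]
RREF → pivots at {ρ,σ,μ,R} ⇒ r = 4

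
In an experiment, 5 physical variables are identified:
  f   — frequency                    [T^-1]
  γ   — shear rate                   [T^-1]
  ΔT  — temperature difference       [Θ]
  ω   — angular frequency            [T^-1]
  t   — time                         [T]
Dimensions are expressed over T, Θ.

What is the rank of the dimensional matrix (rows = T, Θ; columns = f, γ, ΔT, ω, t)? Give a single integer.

2

Write exponents as rows T,Θ / cols f,γ,ΔT,ω,t:
  T: [-1 -1  0 -1  1]
  Θ: [ 0  0  1  0  0]
RREF → pivots at {f,ΔT} ⇒ r = 2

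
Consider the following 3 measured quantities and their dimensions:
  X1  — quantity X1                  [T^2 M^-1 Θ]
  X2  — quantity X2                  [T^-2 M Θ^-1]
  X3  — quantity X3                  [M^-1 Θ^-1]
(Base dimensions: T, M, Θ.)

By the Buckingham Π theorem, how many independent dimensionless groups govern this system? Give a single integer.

Write exponents as rows T,M,Θ / cols X1,X2,X3:
  T: [ 2 -2  0]
  M: [-1  1 -1]
  Θ: [ 1 -1 -1]
Row reduction gives pivot columns X1,X3; rank = 2
Π count = n − r = 3 − 2 = 1

1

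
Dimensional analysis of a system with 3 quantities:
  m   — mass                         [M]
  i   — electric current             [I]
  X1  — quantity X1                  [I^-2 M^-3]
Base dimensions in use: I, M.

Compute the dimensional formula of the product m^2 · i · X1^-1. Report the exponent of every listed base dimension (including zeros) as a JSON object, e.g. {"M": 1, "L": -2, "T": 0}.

Exponent matrix [I,M] × [m,i,X1]:
  I: [ 0  1 -2]
  M: [ 1  0 -3]
  [I]: (2)·0+(1)·1+(-1)·-2 = 3
  [M]: (2)·1+(1)·0+(-1)·-3 = 5
⇒ I^3 M^5

{"I": 3, "M": 5}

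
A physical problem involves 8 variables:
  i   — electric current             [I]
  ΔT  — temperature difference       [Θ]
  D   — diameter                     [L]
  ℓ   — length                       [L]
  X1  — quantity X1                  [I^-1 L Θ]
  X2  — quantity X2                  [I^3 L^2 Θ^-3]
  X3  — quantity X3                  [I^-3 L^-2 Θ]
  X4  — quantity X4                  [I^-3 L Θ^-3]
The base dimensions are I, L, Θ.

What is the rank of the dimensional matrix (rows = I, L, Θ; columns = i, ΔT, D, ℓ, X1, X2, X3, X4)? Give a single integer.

3

Write exponents as rows I,L,Θ / cols i,ΔT,D,ℓ,X1,X2,X3,X4:
  I: [ 1  0  0  0 -1  3 -3 -3]
  L: [ 0  0  1  1  1  2 -2  1]
  Θ: [ 0  1  0  0  1 -3  1 -3]
RREF → pivots at {i,ΔT,D} ⇒ r = 3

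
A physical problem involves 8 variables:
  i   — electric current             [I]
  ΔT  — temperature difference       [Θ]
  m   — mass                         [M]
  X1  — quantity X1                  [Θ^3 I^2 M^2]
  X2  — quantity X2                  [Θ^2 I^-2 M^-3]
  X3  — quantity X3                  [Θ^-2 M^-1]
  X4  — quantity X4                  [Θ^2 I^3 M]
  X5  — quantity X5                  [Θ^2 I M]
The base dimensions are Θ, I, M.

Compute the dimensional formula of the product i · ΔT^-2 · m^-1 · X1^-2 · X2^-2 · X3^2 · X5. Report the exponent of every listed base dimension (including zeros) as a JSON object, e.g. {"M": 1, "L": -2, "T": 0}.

{"Θ": -14, "I": 2, "M": 0}

Dimensional matrix (Θ×I×M by i×ΔT×m×X1×X2×X3×X4×X5):
  Θ: [ 0  1  0  3  2 -2  2  2]
  I: [ 1  0  0  2 -2  0  3  1]
  M: [ 0  0  1  2 -3 -1  1  1]
  [Θ]: (1)·0+(-2)·1+(-1)·0+(-2)·3+(-2)·2+(2)·-2+(1)·2 = -14
  [I]: (1)·1+(-2)·0+(-1)·0+(-2)·2+(-2)·-2+(2)·0+(1)·1 = 2
  [M]: (1)·0+(-2)·0+(-1)·1+(-2)·2+(-2)·-3+(2)·-1+(1)·1 = 0
⇒ Θ^-14 I^2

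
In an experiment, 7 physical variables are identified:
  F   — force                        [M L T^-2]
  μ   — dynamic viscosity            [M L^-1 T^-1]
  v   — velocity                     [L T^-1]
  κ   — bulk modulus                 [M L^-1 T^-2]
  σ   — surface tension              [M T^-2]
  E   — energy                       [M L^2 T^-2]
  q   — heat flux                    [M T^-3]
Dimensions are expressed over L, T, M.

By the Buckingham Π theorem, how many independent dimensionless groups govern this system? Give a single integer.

4

Dimensional matrix (L×T×M by F×μ×v×κ×σ×E×q):
  L: [ 1 -1  1 -1  0  2  0]
  T: [-2 -1 -1 -2 -2 -2 -3]
  M: [ 1  1  0  1  1  1  1]
Row reduction gives pivot columns F,μ,v; rank = 3
n=7, r=3 ⇒ 4 dimensionless groups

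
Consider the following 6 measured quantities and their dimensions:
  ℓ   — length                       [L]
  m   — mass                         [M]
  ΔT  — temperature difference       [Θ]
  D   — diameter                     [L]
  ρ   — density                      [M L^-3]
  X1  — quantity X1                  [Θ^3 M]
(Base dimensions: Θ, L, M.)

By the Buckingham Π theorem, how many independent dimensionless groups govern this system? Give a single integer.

Dimensional matrix (Θ×L×M by ℓ×m×ΔT×D×ρ×X1):
  Θ: [ 0  0  1  0  0  3]
  L: [ 1  0  0  1 -3  0]
  M: [ 0  1  0  0  1  1]
Row reduction gives pivot columns ℓ,m,ΔT; rank = 3
Π count = n − r = 6 − 3 = 3

3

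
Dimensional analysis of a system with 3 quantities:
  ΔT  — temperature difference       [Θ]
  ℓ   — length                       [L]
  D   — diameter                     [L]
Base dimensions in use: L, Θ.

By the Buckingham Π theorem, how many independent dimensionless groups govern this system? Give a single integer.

Exponent matrix [L,Θ] × [ΔT,ℓ,D]:
  L: [ 0  1  1]
  Θ: [ 1  0  0]
RREF → pivots at {ΔT,ℓ} ⇒ r = 2
n=3, r=2 ⇒ 1 dimensionless group

1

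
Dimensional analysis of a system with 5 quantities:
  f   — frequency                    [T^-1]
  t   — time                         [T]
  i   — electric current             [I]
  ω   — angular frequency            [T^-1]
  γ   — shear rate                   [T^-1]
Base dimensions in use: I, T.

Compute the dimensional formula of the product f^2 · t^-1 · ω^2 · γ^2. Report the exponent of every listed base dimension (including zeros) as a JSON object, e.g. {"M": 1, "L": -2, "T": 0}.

Exponent matrix [I,T] × [f,t,i,ω,γ]:
  I: [ 0  0  1  0  0]
  T: [-1  1  0 -1 -1]
  [I]: (2)·0+(-1)·0+(2)·0+(2)·0 = 0
  [T]: (2)·-1+(-1)·1+(2)·-1+(2)·-1 = -7
⇒ T^-7

{"I": 0, "T": -7}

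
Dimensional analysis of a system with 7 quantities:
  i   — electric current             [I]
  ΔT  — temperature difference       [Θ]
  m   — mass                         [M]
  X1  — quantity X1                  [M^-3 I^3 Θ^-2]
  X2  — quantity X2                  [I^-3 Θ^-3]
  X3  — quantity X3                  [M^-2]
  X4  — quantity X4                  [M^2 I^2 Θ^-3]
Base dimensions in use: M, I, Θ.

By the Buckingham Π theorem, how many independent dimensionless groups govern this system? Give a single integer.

4

Dimensional matrix (M×I×Θ by i×ΔT×m×X1×X2×X3×X4):
  M: [ 0  0  1 -3  0 -2  2]
  I: [ 1  0  0  3 -3  0  2]
  Θ: [ 0  1  0 -2 -3  0 -3]
Row reduction gives pivot columns i,ΔT,m; rank = 3
n=7, r=3 ⇒ 4 dimensionless groups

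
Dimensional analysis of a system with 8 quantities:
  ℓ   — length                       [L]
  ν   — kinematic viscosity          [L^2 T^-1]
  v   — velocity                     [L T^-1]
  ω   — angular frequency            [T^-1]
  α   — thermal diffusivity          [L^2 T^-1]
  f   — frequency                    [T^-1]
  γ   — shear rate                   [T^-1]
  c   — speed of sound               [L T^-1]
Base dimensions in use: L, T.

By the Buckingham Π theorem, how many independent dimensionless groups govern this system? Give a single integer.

Dimensional matrix (L×T by ℓ×ν×v×ω×α×f×γ×c):
  L: [ 1  2  1  0  2  0  0  1]
  T: [ 0 -1 -1 -1 -1 -1 -1 -1]
Row reduction gives pivot columns ℓ,ν; rank = 2
8 vars − rank 2 = 6 Π groups

6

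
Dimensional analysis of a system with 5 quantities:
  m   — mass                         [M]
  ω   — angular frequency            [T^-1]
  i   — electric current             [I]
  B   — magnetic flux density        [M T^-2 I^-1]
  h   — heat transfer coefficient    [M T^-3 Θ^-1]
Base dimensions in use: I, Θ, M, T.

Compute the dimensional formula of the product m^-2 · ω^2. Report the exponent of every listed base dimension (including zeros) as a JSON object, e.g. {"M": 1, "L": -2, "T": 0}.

Dimensional matrix (I×Θ×M×T by m×ω×i×B×h):
  I: [ 0  0  1 -1  0]
  Θ: [ 0  0  0  0 -1]
  M: [ 1  0  0  1  1]
  T: [ 0 -1  0 -2 -3]
  [I]: (-2)·0+(2)·0 = 0
  [Θ]: (-2)·0+(2)·0 = 0
  [M]: (-2)·1+(2)·0 = -2
  [T]: (-2)·0+(2)·-1 = -2
⇒ M^-2 T^-2

{"I": 0, "Θ": 0, "M": -2, "T": -2}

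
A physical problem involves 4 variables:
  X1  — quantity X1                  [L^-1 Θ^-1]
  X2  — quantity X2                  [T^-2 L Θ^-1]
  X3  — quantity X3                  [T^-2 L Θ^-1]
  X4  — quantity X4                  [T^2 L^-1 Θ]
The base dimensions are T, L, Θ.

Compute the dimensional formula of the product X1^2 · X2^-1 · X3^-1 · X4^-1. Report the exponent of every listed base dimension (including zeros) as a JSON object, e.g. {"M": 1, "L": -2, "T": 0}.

{"T": 2, "L": -3, "Θ": -1}

Exponent matrix [T,L,Θ] × [X1,X2,X3,X4]:
  T: [ 0 -2 -2  2]
  L: [-1  1  1 -1]
  Θ: [-1 -1 -1  1]
  [T]: (2)·0+(-1)·-2+(-1)·-2+(-1)·2 = 2
  [L]: (2)·-1+(-1)·1+(-1)·1+(-1)·-1 = -3
  [Θ]: (2)·-1+(-1)·-1+(-1)·-1+(-1)·1 = -1
⇒ T^2 L^-3 Θ^-1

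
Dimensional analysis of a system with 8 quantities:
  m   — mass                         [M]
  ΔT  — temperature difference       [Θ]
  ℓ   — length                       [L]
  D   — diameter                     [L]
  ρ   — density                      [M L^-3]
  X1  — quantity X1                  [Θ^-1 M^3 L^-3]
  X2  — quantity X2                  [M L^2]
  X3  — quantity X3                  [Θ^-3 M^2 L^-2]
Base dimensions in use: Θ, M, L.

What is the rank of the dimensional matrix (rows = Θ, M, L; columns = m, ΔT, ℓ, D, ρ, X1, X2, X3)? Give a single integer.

Dimensional matrix (Θ×M×L by m×ΔT×ℓ×D×ρ×X1×X2×X3):
  Θ: [ 0  1  0  0  0 -1  0 -3]
  M: [ 1  0  0  0  1  3  1  2]
  L: [ 0  0  1  1 -3 -3  2 -2]
RREF → pivots at {m,ΔT,ℓ} ⇒ r = 3

3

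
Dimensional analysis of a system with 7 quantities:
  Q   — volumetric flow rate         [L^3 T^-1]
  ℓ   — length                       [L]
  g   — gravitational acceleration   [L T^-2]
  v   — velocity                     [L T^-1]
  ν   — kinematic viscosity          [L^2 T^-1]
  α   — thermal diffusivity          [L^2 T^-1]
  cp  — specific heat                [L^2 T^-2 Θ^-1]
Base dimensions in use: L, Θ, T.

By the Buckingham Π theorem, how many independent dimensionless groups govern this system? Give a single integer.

4

Write exponents as rows L,Θ,T / cols Q,ℓ,g,v,ν,α,cp:
  L: [ 3  1  1  1  2  2  2]
  Θ: [ 0  0  0  0  0  0 -1]
  T: [-1  0 -2 -1 -1 -1 -2]
Row reduction gives pivot columns Q,ℓ,cp; rank = 3
7 vars − rank 3 = 4 Π groups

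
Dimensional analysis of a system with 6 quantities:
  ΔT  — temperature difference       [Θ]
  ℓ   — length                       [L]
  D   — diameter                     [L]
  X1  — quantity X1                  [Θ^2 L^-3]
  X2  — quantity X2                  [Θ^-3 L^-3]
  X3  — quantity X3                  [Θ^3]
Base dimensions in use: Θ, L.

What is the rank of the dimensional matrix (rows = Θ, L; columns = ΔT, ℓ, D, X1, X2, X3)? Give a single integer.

Dimensional matrix (Θ×L by ΔT×ℓ×D×X1×X2×X3):
  Θ: [ 1  0  0  2 -3  3]
  L: [ 0  1  1 -3 -3  0]
Row reduction gives pivot columns ΔT,ℓ; rank = 2

2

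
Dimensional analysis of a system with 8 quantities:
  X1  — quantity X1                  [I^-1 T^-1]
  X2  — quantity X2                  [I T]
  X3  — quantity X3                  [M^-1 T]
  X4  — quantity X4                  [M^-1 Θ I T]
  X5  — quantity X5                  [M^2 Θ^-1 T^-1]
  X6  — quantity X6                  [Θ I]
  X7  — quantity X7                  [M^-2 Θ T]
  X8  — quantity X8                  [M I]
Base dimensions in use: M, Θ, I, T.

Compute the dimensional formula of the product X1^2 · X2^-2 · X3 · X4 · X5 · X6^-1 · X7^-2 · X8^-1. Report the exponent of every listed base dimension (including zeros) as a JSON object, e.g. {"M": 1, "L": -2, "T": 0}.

{"M": 3, "Θ": -3, "I": -5, "T": -5}

Exponent matrix [M,Θ,I,T] × [X1,X2,X3,X4,X5,X6,X7,X8]:
  M: [ 0  0 -1 -1  2  0 -2  1]
  Θ: [ 0  0  0  1 -1  1  1  0]
  I: [-1  1  0  1  0  1  0  1]
  T: [-1  1  1  1 -1  0  1  0]
  [M]: (2)·0+(-2)·0+(1)·-1+(1)·-1+(1)·2+(-1)·0+(-2)·-2+(-1)·1 = 3
  [Θ]: (2)·0+(-2)·0+(1)·0+(1)·1+(1)·-1+(-1)·1+(-2)·1+(-1)·0 = -3
  [I]: (2)·-1+(-2)·1+(1)·0+(1)·1+(1)·0+(-1)·1+(-2)·0+(-1)·1 = -5
  [T]: (2)·-1+(-2)·1+(1)·1+(1)·1+(1)·-1+(-1)·0+(-2)·1+(-1)·0 = -5
⇒ M^3 Θ^-3 I^-5 T^-5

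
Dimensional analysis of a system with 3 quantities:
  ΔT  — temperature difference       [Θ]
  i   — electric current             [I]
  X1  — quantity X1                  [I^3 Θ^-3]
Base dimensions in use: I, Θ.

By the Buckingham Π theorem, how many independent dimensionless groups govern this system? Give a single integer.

1

Exponent matrix [I,Θ] × [ΔT,i,X1]:
  I: [ 0  1  3]
  Θ: [ 1  0 -3]
Echelon form has 2 nonzero rows (pivots: ΔT,i)
Π count = n − r = 3 − 2 = 1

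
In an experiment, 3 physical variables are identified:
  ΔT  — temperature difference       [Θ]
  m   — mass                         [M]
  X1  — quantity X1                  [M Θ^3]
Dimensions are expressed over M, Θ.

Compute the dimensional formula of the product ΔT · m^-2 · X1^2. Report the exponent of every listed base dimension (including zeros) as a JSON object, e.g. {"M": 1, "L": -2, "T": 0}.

{"M": 0, "Θ": 7}

Write exponents as rows M,Θ / cols ΔT,m,X1:
  M: [ 0  1  1]
  Θ: [ 1  0  3]
  [M]: (1)·0+(-2)·1+(2)·1 = 0
  [Θ]: (1)·1+(-2)·0+(2)·3 = 7
⇒ Θ^7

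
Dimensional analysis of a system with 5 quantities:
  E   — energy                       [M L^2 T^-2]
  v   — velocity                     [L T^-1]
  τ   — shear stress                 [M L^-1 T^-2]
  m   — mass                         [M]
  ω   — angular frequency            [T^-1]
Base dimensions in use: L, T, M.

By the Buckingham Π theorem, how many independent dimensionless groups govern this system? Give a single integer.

Write exponents as rows L,T,M / cols E,v,τ,m,ω:
  L: [ 2  1 -1  0  0]
  T: [-2 -1 -2  0 -1]
  M: [ 1  0  1  1  0]
Echelon form has 3 nonzero rows (pivots: E,v,τ)
5 vars − rank 3 = 2 Π groups

2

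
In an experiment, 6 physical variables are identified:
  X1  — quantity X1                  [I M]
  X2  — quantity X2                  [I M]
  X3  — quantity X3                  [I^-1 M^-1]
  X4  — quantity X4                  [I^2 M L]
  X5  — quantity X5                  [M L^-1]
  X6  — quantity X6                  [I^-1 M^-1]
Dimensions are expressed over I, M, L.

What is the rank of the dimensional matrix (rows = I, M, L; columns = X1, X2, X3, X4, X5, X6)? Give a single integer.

2

Dimensional matrix (I×M×L by X1×X2×X3×X4×X5×X6):
  I: [ 1  1 -1  2  0 -1]
  M: [ 1  1 -1  1  1 -1]
  L: [ 0  0  0  1 -1  0]
RREF → pivots at {X1,X4} ⇒ r = 2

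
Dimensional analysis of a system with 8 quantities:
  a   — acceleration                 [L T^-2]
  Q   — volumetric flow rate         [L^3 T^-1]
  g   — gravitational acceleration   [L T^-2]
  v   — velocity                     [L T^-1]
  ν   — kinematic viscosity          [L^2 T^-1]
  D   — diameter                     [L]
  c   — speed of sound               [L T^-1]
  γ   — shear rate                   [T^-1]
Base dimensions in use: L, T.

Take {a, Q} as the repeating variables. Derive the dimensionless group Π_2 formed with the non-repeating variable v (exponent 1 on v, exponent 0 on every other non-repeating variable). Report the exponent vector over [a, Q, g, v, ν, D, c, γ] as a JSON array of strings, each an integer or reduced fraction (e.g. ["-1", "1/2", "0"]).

["-2/5", "-1/5", "0", "1", "0", "0", "0", "0"]

Exponent matrix [L,T] × [a,Q,g,v,ν,D,c,γ]:
  L: [ 1  3  1  1  2  1  1  0]
  T: [-2 -1 -2 -1 -1  0 -1 -1]
Row reduction gives pivot columns a,Q; rank = 2
Pivot set = {a,Q}, free = {g,v,ν,D,c,γ}
RREF:
  r0: [   1    0    1  2/5  1/5 -1/5  2/5  3/5]
  r1: [   0    1    0  1/5  3/5  2/5  1/5 -1/5]
Fix exponent of v at 1, g at 0, ν at 0, D at 0, c at 0, γ at 0; solve each RREF row for its pivot's exponent:
  r0: exp(a) + (2/5)·1 = 0 ⇒ exp(a) = -2/5
  r1: exp(Q) + (1/5)·1 = 0 ⇒ exp(Q) = -1/5
Π_2 = a^(-2/5) · Q^(-1/5) · v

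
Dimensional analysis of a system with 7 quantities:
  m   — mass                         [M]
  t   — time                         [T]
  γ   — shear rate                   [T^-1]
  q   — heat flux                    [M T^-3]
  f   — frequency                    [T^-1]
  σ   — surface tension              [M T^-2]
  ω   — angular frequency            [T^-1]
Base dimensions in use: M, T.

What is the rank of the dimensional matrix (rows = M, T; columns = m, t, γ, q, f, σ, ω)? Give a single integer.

Dimensional matrix (M×T by m×t×γ×q×f×σ×ω):
  M: [ 1  0  0  1  0  1  0]
  T: [ 0  1 -1 -3 -1 -2 -1]
Echelon form has 2 nonzero rows (pivots: m,t)

2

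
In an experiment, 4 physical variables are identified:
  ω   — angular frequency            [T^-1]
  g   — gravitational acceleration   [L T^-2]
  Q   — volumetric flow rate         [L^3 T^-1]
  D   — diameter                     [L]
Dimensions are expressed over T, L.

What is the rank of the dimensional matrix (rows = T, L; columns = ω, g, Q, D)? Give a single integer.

Dimensional matrix (T×L by ω×g×Q×D):
  T: [-1 -2 -1  0]
  L: [ 0  1  3  1]
Row reduction gives pivot columns ω,g; rank = 2

2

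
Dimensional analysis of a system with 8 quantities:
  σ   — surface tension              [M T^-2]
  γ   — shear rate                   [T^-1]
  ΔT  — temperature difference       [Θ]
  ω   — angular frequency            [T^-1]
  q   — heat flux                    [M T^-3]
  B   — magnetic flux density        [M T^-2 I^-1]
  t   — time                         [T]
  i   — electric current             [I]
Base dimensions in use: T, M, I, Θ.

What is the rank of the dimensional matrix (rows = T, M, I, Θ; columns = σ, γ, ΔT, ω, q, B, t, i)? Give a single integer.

Dimensional matrix (T×M×I×Θ by σ×γ×ΔT×ω×q×B×t×i):
  T: [-2 -1  0 -1 -3 -2  1  0]
  M: [ 1  0  0  0  1  1  0  0]
  I: [ 0  0  0  0  0 -1  0  1]
  Θ: [ 0  0  1  0  0  0  0  0]
Row reduction gives pivot columns σ,γ,ΔT,B; rank = 4

4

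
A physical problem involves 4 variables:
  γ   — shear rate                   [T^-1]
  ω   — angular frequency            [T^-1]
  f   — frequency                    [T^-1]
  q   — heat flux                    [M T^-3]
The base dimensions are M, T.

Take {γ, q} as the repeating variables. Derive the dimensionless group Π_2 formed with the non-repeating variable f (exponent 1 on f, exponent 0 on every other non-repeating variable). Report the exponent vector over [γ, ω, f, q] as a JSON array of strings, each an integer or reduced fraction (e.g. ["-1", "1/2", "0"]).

Exponent matrix [M,T] × [γ,ω,f,q]:
  M: [ 0  0  0  1]
  T: [-1 -1 -1 -3]
RREF → pivots at {γ,q} ⇒ r = 2
Repeat: γ,q; free: ω,f
RREF:
  r0: [   1    1    1    0]
  r1: [   0    0    0    1]
Fix exponent of f at 1, ω at 0; solve each RREF row for its pivot's exponent:
  r0: exp(γ) + (1)·1 = 0 ⇒ exp(γ) = -1
  r1: exp(q) + (0)·1 = 0 ⇒ exp(q) = 0
Π_2 = γ^-1 · f

["-1", "0", "1", "0"]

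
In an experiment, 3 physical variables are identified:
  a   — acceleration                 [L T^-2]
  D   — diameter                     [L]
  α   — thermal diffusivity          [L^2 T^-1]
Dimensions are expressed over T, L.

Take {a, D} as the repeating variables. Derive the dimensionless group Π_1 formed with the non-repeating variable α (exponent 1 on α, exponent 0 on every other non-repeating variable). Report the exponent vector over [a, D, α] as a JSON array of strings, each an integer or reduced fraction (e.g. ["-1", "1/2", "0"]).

Dimensional matrix (T×L by a×D×α):
  T: [-2  0 -1]
  L: [ 1  1  2]
Row reduction gives pivot columns a,D; rank = 2
Repeat: a,D; free: α
RREF:
  r0: [   1    0  1/2]
  r1: [   0    1  3/2]
Fix exponent of α at 1; solve each RREF row for its pivot's exponent:
  r0: exp(a) + (1/2)·1 = 0 ⇒ exp(a) = -1/2
  r1: exp(D) + (3/2)·1 = 0 ⇒ exp(D) = -3/2
Π_1 = a^(-1/2) · D^(-3/2) · α

["-1/2", "-3/2", "1"]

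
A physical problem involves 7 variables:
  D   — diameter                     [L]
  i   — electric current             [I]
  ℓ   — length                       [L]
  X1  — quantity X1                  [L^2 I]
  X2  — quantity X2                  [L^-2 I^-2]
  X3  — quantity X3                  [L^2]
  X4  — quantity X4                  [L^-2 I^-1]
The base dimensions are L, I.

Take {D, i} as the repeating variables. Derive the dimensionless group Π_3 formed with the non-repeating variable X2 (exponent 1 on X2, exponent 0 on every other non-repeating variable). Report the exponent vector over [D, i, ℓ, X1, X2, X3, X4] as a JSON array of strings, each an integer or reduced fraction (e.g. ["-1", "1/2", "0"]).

["2", "2", "0", "0", "1", "0", "0"]

Exponent matrix [L,I] × [D,i,ℓ,X1,X2,X3,X4]:
  L: [ 1  0  1  2 -2  2 -2]
  I: [ 0  1  0  1 -2  0 -1]
RREF → pivots at {D,i} ⇒ r = 2
Repeat: D,i; free: ℓ,X1,X2,X3,X4
RREF:
  r0: [   1    0    1    2   -2    2   -2]
  r1: [   0    1    0    1   -2    0   -1]
Fix exponent of X2 at 1, ℓ at 0, X1 at 0, X3 at 0, X4 at 0; solve each RREF row for its pivot's exponent:
  r0: exp(D) + (-2)·1 = 0 ⇒ exp(D) = 2
  r1: exp(i) + (-2)·1 = 0 ⇒ exp(i) = 2
Π_3 = D^2 · i^2 · X2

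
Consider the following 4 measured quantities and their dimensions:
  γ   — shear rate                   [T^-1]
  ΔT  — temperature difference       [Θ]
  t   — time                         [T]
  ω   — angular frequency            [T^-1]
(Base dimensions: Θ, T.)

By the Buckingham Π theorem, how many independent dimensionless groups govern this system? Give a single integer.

Exponent matrix [Θ,T] × [γ,ΔT,t,ω]:
  Θ: [ 0  1  0  0]
  T: [-1  0  1 -1]
Row reduction gives pivot columns γ,ΔT; rank = 2
n=4, r=2 ⇒ 2 dimensionless groups

2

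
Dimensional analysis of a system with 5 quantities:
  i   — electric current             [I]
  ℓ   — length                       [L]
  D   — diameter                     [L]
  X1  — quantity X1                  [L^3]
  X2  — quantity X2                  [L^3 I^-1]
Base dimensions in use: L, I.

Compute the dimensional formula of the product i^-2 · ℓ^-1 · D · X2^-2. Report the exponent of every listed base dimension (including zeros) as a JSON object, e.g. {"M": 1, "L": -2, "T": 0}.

{"L": -6, "I": 0}

Write exponents as rows L,I / cols i,ℓ,D,X1,X2:
  L: [ 0  1  1  3  3]
  I: [ 1  0  0  0 -1]
  [L]: (-2)·0+(-1)·1+(1)·1+(-2)·3 = -6
  [I]: (-2)·1+(-1)·0+(1)·0+(-2)·-1 = 0
⇒ L^-6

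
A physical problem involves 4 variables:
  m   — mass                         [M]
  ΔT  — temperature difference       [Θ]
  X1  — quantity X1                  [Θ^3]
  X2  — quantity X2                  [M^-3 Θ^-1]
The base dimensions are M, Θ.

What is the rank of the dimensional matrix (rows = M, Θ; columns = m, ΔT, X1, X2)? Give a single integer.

Dimensional matrix (M×Θ by m×ΔT×X1×X2):
  M: [ 1  0  0 -3]
  Θ: [ 0  1  3 -1]
RREF → pivots at {m,ΔT} ⇒ r = 2

2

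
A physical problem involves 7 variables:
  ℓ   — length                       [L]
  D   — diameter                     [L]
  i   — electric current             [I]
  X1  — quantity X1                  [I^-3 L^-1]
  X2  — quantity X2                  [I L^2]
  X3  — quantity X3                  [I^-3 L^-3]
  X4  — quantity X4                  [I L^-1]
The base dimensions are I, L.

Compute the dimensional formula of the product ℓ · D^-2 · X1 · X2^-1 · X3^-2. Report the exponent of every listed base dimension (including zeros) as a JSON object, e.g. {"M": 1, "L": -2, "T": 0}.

{"I": 2, "L": 2}

Write exponents as rows I,L / cols ℓ,D,i,X1,X2,X3,X4:
  I: [ 0  0  1 -3  1 -3  1]
  L: [ 1  1  0 -1  2 -3 -1]
  [I]: (1)·0+(-2)·0+(1)·-3+(-1)·1+(-2)·-3 = 2
  [L]: (1)·1+(-2)·1+(1)·-1+(-1)·2+(-2)·-3 = 2
⇒ I^2 L^2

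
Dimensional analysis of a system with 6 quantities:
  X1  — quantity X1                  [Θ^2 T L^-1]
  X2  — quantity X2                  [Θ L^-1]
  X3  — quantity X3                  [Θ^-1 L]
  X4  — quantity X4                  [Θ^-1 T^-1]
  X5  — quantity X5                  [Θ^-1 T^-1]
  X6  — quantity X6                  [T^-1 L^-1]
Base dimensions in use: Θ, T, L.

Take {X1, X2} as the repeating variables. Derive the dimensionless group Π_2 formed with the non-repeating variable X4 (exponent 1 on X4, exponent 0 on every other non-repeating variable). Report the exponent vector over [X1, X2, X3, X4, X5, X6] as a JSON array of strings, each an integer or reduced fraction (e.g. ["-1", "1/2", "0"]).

["1", "-1", "0", "1", "0", "0"]

Write exponents as rows Θ,T,L / cols X1,X2,X3,X4,X5,X6:
  Θ: [ 2  1 -1 -1 -1  0]
  T: [ 1  0  0 -1 -1 -1]
  L: [-1 -1  1  0  0 -1]
Echelon form has 2 nonzero rows (pivots: X1,X2)
Pivot set = {X1,X2}, free = {X3,X4,X5,X6}
RREF:
  r0: [   1    0    0   -1   -1   -1]
  r1: [   0    1   -1    1    1    2]
  r2: [   0    0    0    0    0    0]
Fix exponent of X4 at 1, X3 at 0, X5 at 0, X6 at 0; solve each RREF row for its pivot's exponent:
  r0: exp(X1) + (-1)·1 = 0 ⇒ exp(X1) = 1
  r1: exp(X2) + (1)·1 = 0 ⇒ exp(X2) = -1
Π_2 = X1 · X2^-1 · X4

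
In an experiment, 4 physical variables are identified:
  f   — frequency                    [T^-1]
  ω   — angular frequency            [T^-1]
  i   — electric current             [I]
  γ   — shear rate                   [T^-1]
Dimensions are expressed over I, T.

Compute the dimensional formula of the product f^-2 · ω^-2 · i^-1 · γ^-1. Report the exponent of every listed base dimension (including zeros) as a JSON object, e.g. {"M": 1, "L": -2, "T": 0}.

Exponent matrix [I,T] × [f,ω,i,γ]:
  I: [ 0  0  1  0]
  T: [-1 -1  0 -1]
  [I]: (-2)·0+(-2)·0+(-1)·1+(-1)·0 = -1
  [T]: (-2)·-1+(-2)·-1+(-1)·0+(-1)·-1 = 5
⇒ I^-1 T^5

{"I": -1, "T": 5}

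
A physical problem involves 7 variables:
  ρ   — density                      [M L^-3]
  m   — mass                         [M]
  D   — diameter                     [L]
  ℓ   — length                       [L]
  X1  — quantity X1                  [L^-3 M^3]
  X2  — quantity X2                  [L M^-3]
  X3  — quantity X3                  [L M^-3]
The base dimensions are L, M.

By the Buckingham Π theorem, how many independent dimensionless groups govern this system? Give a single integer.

5

Dimensional matrix (L×M by ρ×m×D×ℓ×X1×X2×X3):
  L: [-3  0  1  1 -3  1  1]
  M: [ 1  1  0  0  3 -3 -3]
RREF → pivots at {ρ,m} ⇒ r = 2
7 vars − rank 2 = 5 Π groups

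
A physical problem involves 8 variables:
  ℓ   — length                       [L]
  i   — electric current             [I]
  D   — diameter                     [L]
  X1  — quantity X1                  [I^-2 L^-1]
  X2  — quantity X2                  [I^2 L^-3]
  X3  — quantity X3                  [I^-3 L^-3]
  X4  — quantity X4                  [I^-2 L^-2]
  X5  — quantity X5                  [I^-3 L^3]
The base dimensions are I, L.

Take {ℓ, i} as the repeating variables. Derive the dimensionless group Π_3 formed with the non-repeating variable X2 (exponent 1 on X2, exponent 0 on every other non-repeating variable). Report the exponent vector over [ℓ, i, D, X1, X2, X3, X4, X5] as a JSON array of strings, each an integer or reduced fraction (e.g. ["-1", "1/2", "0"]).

["3", "-2", "0", "0", "1", "0", "0", "0"]

Dimensional matrix (I×L by ℓ×i×D×X1×X2×X3×X4×X5):
  I: [ 0  1  0 -2  2 -3 -2 -3]
  L: [ 1  0  1 -1 -3 -3 -2  3]
RREF → pivots at {ℓ,i} ⇒ r = 2
Pivot set = {ℓ,i}, free = {D,X1,X2,X3,X4,X5}
RREF:
  r0: [   1    0    1   -1   -3   -3   -2    3]
  r1: [   0    1    0   -2    2   -3   -2   -3]
Fix exponent of X2 at 1, D at 0, X1 at 0, X3 at 0, X4 at 0, X5 at 0; solve each RREF row for its pivot's exponent:
  r0: exp(ℓ) + (-3)·1 = 0 ⇒ exp(ℓ) = 3
  r1: exp(i) + (2)·1 = 0 ⇒ exp(i) = -2
Π_3 = ℓ^3 · i^-2 · X2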